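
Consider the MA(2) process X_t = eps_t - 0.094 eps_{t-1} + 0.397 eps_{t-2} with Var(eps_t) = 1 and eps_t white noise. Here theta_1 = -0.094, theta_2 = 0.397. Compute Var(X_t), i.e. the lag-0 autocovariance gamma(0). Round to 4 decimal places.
\gamma(0) = 1.1664

For an MA(q) process X_t = eps_t + sum_i theta_i eps_{t-i} with
Var(eps_t) = sigma^2, the variance is
  gamma(0) = sigma^2 * (1 + sum_i theta_i^2).
  sum_i theta_i^2 = (-0.094)^2 + (0.397)^2 = 0.008836 + 0.157609 = 0.166445.
  gamma(0) = 1 * (1 + 0.166445) = 1 * 1.166445 = 1.166445, which rounds to 1.1664.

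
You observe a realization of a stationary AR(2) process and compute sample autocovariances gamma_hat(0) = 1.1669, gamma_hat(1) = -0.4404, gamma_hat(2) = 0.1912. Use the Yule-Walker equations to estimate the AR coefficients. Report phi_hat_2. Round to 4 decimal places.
\hat\phi_{2} = 0.0250

The Yule-Walker equations for an AR(p) process read, in matrix form,
  Gamma_p phi = r_p,   with   (Gamma_p)_{ij} = gamma(|i - j|),
                       (r_p)_i = gamma(i),   i,j = 1..p.
Substitute the sample gammas (Toeplitz matrix and right-hand side of size 2):
  Gamma_p = [[1.1669, -0.4404], [-0.4404, 1.1669]]
  r_p     = [-0.4404, 0.1912]
Written out:
  1.1669 phi_1 - 0.4404 phi_2 = -0.4404
  -0.4404 phi_1 + 1.1669 phi_2 = 0.1912
Solve by Cramer's rule:
  det = gamma(0)^2 - gamma(1)^2 = (1.1669)^2 - (-0.4404)^2 = 1.36165561 - 0.19395216 = 1.16770345
  phi_hat_1 = [gamma(1) gamma(0) - gamma(1) gamma(2)] / det = [(-0.4404)(1.1669) - (-0.4404)(0.1912)] / 1.16770345 = -0.42969828 / 1.16770345 = -0.368
  phi_hat_2 = [gamma(0) gamma(2) - gamma(1)^2] / det = [(1.1669)(0.1912) - (-0.4404)^2] / 1.16770345 = 0.02915912 / 1.16770345 = 0.025
So phi_hat = [-0.3680, 0.0250].
Therefore phi_hat_2 = 0.0250.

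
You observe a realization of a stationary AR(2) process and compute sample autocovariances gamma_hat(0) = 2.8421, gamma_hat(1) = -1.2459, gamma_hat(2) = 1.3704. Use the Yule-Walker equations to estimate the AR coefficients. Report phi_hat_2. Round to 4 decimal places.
\hat\phi_{2} = 0.3590

The Yule-Walker equations for an AR(p) process read, in matrix form,
  Gamma_p phi = r_p,   with   (Gamma_p)_{ij} = gamma(|i - j|),
                       (r_p)_i = gamma(i),   i,j = 1..p.
Substitute the sample gammas (Toeplitz matrix and right-hand side of size 2):
  Gamma_p = [[2.8421, -1.2459], [-1.2459, 2.8421]]
  r_p     = [-1.2459, 1.3704]
Written out:
  2.8421 phi_1 - 1.2459 phi_2 = -1.2459
  -1.2459 phi_1 + 2.8421 phi_2 = 1.3704
Solve by Cramer's rule:
  det = gamma(0)^2 - gamma(1)^2 = (2.8421)^2 - (-1.2459)^2 = 8.07753241 - 1.55226681 = 6.5252656
  phi_hat_1 = [gamma(1) gamma(0) - gamma(1) gamma(2)] / det = [(-1.2459)(2.8421) - (-1.2459)(1.3704)] / 6.5252656 = -1.83359103 / 6.5252656 = -0.281
  phi_hat_2 = [gamma(0) gamma(2) - gamma(1)^2] / det = [(2.8421)(1.3704) - (-1.2459)^2] / 6.5252656 = 2.34254703 / 6.5252656 = 0.359
So phi_hat = [-0.2810, 0.3590].
Therefore phi_hat_2 = 0.3590.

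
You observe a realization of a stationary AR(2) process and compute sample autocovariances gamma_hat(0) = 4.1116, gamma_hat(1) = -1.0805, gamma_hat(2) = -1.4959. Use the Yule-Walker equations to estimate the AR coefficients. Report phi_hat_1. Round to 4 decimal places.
\hat\phi_{1} = -0.3850

The Yule-Walker equations for an AR(p) process read, in matrix form,
  Gamma_p phi = r_p,   with   (Gamma_p)_{ij} = gamma(|i - j|),
                       (r_p)_i = gamma(i),   i,j = 1..p.
Substitute the sample gammas (Toeplitz matrix and right-hand side of size 2):
  Gamma_p = [[4.1116, -1.0805], [-1.0805, 4.1116]]
  r_p     = [-1.0805, -1.4959]
Written out:
  4.1116 phi_1 - 1.0805 phi_2 = -1.0805
  -1.0805 phi_1 + 4.1116 phi_2 = -1.4959
Solve by Cramer's rule:
  det = gamma(0)^2 - gamma(1)^2 = (4.1116)^2 - (-1.0805)^2 = 16.90525456 - 1.16748025 = 15.73777431
  phi_hat_1 = [gamma(1) gamma(0) - gamma(1) gamma(2)] / det = [(-1.0805)(4.1116) - (-1.0805)(-1.4959)] / 15.73777431 = -6.05890375 / 15.73777431 = -0.385
  phi_hat_2 = [gamma(0) gamma(2) - gamma(1)^2] / det = [(4.1116)(-1.4959) - (-1.0805)^2] / 15.73777431 = -7.31802269 / 15.73777431 = -0.465
So phi_hat = [-0.3850, -0.4650].
Therefore phi_hat_1 = -0.3850.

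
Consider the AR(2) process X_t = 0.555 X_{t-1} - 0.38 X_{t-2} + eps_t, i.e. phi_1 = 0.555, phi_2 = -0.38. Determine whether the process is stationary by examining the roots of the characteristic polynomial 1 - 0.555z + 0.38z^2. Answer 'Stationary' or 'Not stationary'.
\text{Stationary}

The AR(p) characteristic polynomial is P(z) = 1 - 0.555z + 0.38z^2.
Stationarity requires all roots to lie outside the unit circle, i.e. |z| > 1 for every root.
Set 1 + (-0.555) z + (0.38) z^2 = 0, i.e. a z^2 + b z + c = 0 with a = 0.38, b = -0.555, c = 1.
Discriminant D = b^2 - 4ac = (-0.555)^2 - 4*(0.38)*1 = 0.308025 - (1.52) = -1.211975.
D < 0, so the roots are the complex-conjugate pair z = (-b +/- i sqrt(-D)) / (2a) = 0.7303 +/- 1.4485i.
For a conjugate pair |z|^2 = z * conj(z) = (product of roots) = c/a = 1/(0.38) = 2.631579, so |z| = sqrt(2.631579) = 1.6222 for both roots.
Moduli of all roots: 1.6222, 1.6222.
All moduli strictly greater than 1? Yes.
Verdict: Stationary.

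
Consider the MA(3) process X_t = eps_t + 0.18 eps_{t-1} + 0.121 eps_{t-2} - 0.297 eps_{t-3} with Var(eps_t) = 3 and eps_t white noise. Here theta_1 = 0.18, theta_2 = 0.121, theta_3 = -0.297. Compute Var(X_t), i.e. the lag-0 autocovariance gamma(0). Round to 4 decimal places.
\gamma(0) = 3.4058

For an MA(q) process X_t = eps_t + sum_i theta_i eps_{t-i} with
Var(eps_t) = sigma^2, the variance is
  gamma(0) = sigma^2 * (1 + sum_i theta_i^2).
  sum_i theta_i^2 = (0.18)^2 + (0.121)^2 + (-0.297)^2 = 0.0324 + 0.014641 + 0.088209 = 0.13525.
  gamma(0) = 3 * (1 + 0.13525) = 3 * 1.13525 = 3.40575, which rounds to 3.4058.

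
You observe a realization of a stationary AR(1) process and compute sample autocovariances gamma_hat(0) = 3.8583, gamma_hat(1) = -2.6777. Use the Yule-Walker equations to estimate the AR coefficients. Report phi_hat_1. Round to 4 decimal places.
\hat\phi_{1} = -0.6940

The Yule-Walker equations for an AR(p) process read, in matrix form,
  Gamma_p phi = r_p,   with   (Gamma_p)_{ij} = gamma(|i - j|),
                       (r_p)_i = gamma(i),   i,j = 1..p.
Substitute the sample gammas (Toeplitz matrix and right-hand side of size 1):
  Gamma_p = [[3.8583]]
  r_p     = [-2.6777]
With p = 1 this is the single equation gamma(0) phi_1 = gamma(1):
  phi_hat_1 = gamma(1) / gamma(0) = -2.6777 / 3.8583 = -0.6940.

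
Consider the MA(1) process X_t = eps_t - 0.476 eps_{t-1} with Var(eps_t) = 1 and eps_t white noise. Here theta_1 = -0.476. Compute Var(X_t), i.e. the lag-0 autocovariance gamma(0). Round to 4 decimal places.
\gamma(0) = 1.2266

For an MA(q) process X_t = eps_t + sum_i theta_i eps_{t-i} with
Var(eps_t) = sigma^2, the variance is
  gamma(0) = sigma^2 * (1 + sum_i theta_i^2).
  sum_i theta_i^2 = (-0.476)^2 = 0.226576.
  gamma(0) = 1 * (1 + 0.226576) = 1 * 1.226576 = 1.226576, which rounds to 1.2266.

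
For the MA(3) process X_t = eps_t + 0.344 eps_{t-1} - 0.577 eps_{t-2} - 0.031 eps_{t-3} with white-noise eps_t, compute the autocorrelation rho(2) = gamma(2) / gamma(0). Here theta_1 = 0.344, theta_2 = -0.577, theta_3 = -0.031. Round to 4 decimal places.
\rho(2) = -0.4047

For an MA(q) process with theta_0 = 1, the autocovariance is
  gamma(k) = sigma^2 * sum_{i=0..q-k} theta_i * theta_{i+k},
and rho(k) = gamma(k) / gamma(0). Sigma^2 cancels.
  numerator   = (1)*(-0.577) + (0.344)*(-0.031) = -0.587664.
  denominator = (1)^2 + (0.344)^2 + (-0.577)^2 + (-0.031)^2 = 1.452226.
  rho(2) = -0.587664 / 1.452226 = -0.4047.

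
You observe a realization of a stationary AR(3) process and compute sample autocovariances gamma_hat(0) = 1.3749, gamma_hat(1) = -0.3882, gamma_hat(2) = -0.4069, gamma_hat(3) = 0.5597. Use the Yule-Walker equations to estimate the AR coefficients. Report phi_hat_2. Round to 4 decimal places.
\hat\phi_{2} = -0.3179

The Yule-Walker equations for an AR(p) process read, in matrix form,
  Gamma_p phi = r_p,   with   (Gamma_p)_{ij} = gamma(|i - j|),
                       (r_p)_i = gamma(i),   i,j = 1..p.
Substitute the sample gammas (Toeplitz matrix and right-hand side of size 3):
  Gamma_p = [[1.3749, -0.3882, -0.4069], [-0.3882, 1.3749, -0.3882], [-0.4069, -0.3882, 1.3749]]
  r_p     = [-0.3882, -0.4069, 0.5597]
Written out (R1..R3):
  (R1) 1.3749 phi_1 - 0.3882 phi_2 - 0.4069 phi_3 = -0.3882
  (R2) -0.3882 phi_1 + 1.3749 phi_2 - 0.3882 phi_3 = -0.4069
  (R3) -0.4069 phi_1 - 0.3882 phi_2 + 1.3749 phi_3 = 0.5597
Gaussian elimination:
  R2 <- R2 - (-0.3882/1.3749) R1 = R2 - (-0.282348) R1:  1.265293 phi_2 - 0.503087 phi_3 = -0.516507
  R3 <- R3 - (-0.4069/1.3749) R1 = R3 - (-0.295949) R1:  -0.503087 phi_2 + 1.254478 phi_3 = 0.444813
  R3 <- R3 - (-0.503087/1.265293) R2 = R3 - (-0.397606) R2:  1.054448 phi_3 = 0.239446
Back-substitution:
  phi_hat_3 = 0.239446 / 1.054448 = 0.227082
  phi_hat_2 = (-0.516507 - (-0.503087)(0.227082)) / 1.265293 = -0.317923
  phi_hat_1 = (-0.3882 - (-0.3882)(-0.317923) - (-0.4069)(0.227082)) / 1.3749 = -0.304908
So phi_hat = [-0.3049, -0.3179, 0.2271].
Therefore phi_hat_2 = -0.3179.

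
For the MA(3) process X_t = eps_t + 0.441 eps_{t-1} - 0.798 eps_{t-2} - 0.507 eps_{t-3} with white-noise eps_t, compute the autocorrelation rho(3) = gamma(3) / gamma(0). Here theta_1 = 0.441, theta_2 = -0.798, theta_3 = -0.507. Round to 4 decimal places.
\rho(3) = -0.2428

For an MA(q) process with theta_0 = 1, the autocovariance is
  gamma(k) = sigma^2 * sum_{i=0..q-k} theta_i * theta_{i+k},
and rho(k) = gamma(k) / gamma(0). Sigma^2 cancels.
  numerator   = (1)*(-0.507) = -0.507.
  denominator = (1)^2 + (0.441)^2 + (-0.798)^2 + (-0.507)^2 = 2.088334.
  rho(3) = -0.507 / 2.088334 = -0.2428.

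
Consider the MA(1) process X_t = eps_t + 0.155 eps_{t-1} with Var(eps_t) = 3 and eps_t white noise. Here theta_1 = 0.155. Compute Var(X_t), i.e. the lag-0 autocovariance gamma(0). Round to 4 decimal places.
\gamma(0) = 3.0721

For an MA(q) process X_t = eps_t + sum_i theta_i eps_{t-i} with
Var(eps_t) = sigma^2, the variance is
  gamma(0) = sigma^2 * (1 + sum_i theta_i^2).
  sum_i theta_i^2 = (0.155)^2 = 0.024025.
  gamma(0) = 3 * (1 + 0.024025) = 3 * 1.024025 = 3.072075, which rounds to 3.0721.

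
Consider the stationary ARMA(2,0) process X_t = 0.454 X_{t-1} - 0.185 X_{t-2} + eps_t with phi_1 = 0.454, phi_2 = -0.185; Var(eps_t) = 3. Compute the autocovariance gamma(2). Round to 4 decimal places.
\gamma(2) = -0.0403

Multiply the model equation by X_{t-k} and take expectations. With theta_0 = psi_0 = 1 and psi_j the MA(infinity) weights, this gives
  gamma(k) - sum_i phi_i gamma(k-i) = c_k,
  c_k = sigma^2 * sum_{j=k..q} theta_j psi_{j-k}   (c_k = 0 for k > q),
using gamma(-m) = gamma(m).
Pure AR (q = 0): c_0 = sigma^2 = 3, c_k = 0 for k >= 1.
Equations for k = 0, 1, 2 (AR order 2, c_2 = 0):
  (E0) gamma(0) = phi_1 gamma(1) + phi_2 gamma(2) + c_0
  (E1) gamma(1) = phi_1 gamma(0) + phi_2 gamma(1) + c_1
  (E2) gamma(2) = phi_1 gamma(1) + phi_2 gamma(0)
From (E1): gamma(1) = A gamma(0) + B with
  A = phi_1 / (1 - phi_2) = 0.454 / 1.185 = 0.383122,   B = c_1 / (1 - phi_2) = 0 / 1.185 = 0.
Insert (E2) into (E0): gamma(0) (1 - phi_2^2) = phi_1 (1 + phi_2) gamma(1) + c_0.
  phi_1 (1 + phi_2) = (0.454)(0.815) = 0.37001,   1 - phi_2^2 = 0.965775.
Replace gamma(1) by A gamma(0) + B and collect gamma(0):
  gamma(0) [0.965775 - (0.37001)(0.383122)] = c_0 = 3
  gamma(0) * 0.824016 = 3
  gamma(0) = 3 / 0.824016 = 3.640706.
  gamma(1) = A gamma(0) = (0.383122)(3.640706) = 1.394836.
  gamma(2) = phi_1 gamma(1) + phi_2 gamma(0) = (0.454)(1.394836) + (-0.185)(3.640706) = -0.040275.
Therefore gamma(2) = -0.0403 (to 4 decimal places).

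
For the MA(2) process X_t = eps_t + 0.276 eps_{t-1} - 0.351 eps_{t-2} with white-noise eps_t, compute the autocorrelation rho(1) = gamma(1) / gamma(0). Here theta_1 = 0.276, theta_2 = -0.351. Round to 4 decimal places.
\rho(1) = 0.1493

For an MA(q) process with theta_0 = 1, the autocovariance is
  gamma(k) = sigma^2 * sum_{i=0..q-k} theta_i * theta_{i+k},
and rho(k) = gamma(k) / gamma(0). Sigma^2 cancels.
  numerator   = (1)*(0.276) + (0.276)*(-0.351) = 0.179124.
  denominator = (1)^2 + (0.276)^2 + (-0.351)^2 = 1.199377.
  rho(1) = 0.179124 / 1.199377 = 0.1493.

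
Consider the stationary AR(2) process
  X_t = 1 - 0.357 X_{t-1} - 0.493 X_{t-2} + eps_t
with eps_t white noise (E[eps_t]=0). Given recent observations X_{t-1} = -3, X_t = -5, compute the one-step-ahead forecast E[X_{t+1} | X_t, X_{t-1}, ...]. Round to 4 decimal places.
E[X_{t+1} \mid \mathcal F_t] = 4.2640

For an AR(p) model X_t = c + sum_i phi_i X_{t-i} + eps_t, the
one-step-ahead conditional mean is
  E[X_{t+1} | X_t, ...] = c + sum_i phi_i X_{t+1-i}.
Substitute known values:
  E[X_{t+1} | ...] = 1 + (-0.357) * (-5) + (-0.493) * (-3)
                   = 4.2640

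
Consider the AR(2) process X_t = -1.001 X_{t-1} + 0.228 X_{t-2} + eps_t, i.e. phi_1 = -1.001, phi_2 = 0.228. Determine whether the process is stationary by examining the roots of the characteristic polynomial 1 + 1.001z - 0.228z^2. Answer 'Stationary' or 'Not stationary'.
\text{Not stationary}

The AR(p) characteristic polynomial is P(z) = 1 + 1.001z - 0.228z^2.
Stationarity requires all roots to lie outside the unit circle, i.e. |z| > 1 for every root.
Set 1 + (1.001) z + (-0.228) z^2 = 0, i.e. a z^2 + b z + c = 0 with a = -0.228, b = 1.001, c = 1.
Discriminant D = b^2 - 4ac = (1.001)^2 - 4*(-0.228)*1 = 1.002001 - (-0.912) = 1.914001.
D >= 0, so the roots are real: z = (-b +/- sqrt(D)) / (2a) = (-1.001 +/- 1.383474) / (-0.456).
  z_1 = (-1.001 + 1.383474) / (-0.456) = -0.8388,   |z_1| = 0.8388.
  z_2 = (-1.001 - 1.383474) / (-0.456) = 5.2291,   |z_2| = 5.2291.
Moduli of all roots: 0.8388, 5.2291.
All moduli strictly greater than 1? No.
Verdict: Not stationary.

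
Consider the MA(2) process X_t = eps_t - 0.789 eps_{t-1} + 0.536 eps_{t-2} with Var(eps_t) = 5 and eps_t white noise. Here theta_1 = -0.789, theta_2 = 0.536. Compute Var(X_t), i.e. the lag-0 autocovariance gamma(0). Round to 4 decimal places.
\gamma(0) = 9.5491

For an MA(q) process X_t = eps_t + sum_i theta_i eps_{t-i} with
Var(eps_t) = sigma^2, the variance is
  gamma(0) = sigma^2 * (1 + sum_i theta_i^2).
  sum_i theta_i^2 = (-0.789)^2 + (0.536)^2 = 0.622521 + 0.287296 = 0.909817.
  gamma(0) = 5 * (1 + 0.909817) = 5 * 1.909817 = 9.549085, which rounds to 9.5491.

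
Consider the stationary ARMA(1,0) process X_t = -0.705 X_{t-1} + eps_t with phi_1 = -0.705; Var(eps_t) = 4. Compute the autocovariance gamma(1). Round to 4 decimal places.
\gamma(1) = -5.6066

Multiply the model equation by X_{t-k} and take expectations. With theta_0 = psi_0 = 1 and psi_j the MA(infinity) weights, this gives
  gamma(k) - sum_i phi_i gamma(k-i) = c_k,
  c_k = sigma^2 * sum_{j=k..q} theta_j psi_{j-k}   (c_k = 0 for k > q),
using gamma(-m) = gamma(m).
Pure AR (q = 0): c_0 = sigma^2 = 4, c_k = 0 for k >= 1.
Equations for k = 0 and k = 1 (AR order 1):
  gamma(0) = phi_1 gamma(1) + c_0
  gamma(1) = phi_1 gamma(0) + c_1
Substituting the second into the first: gamma(0) (1 - phi_1^2) = c_0 + phi_1 c_1, so
  gamma(0) = c_0 / (1 - phi_1^2) = 4 / (1 - (-0.705)^2) = 4 / 0.502975 = 7.952682.
  gamma(1) = phi_1 gamma(0) = (-0.705)(7.952682) = -5.60664.
Therefore gamma(1) = -5.6066 (to 4 decimal places).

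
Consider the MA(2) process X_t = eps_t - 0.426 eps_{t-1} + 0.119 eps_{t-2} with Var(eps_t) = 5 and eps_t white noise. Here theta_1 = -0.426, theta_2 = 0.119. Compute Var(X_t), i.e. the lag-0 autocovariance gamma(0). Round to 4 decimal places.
\gamma(0) = 5.9782

For an MA(q) process X_t = eps_t + sum_i theta_i eps_{t-i} with
Var(eps_t) = sigma^2, the variance is
  gamma(0) = sigma^2 * (1 + sum_i theta_i^2).
  sum_i theta_i^2 = (-0.426)^2 + (0.119)^2 = 0.181476 + 0.014161 = 0.195637.
  gamma(0) = 5 * (1 + 0.195637) = 5 * 1.195637 = 5.978185, which rounds to 5.9782.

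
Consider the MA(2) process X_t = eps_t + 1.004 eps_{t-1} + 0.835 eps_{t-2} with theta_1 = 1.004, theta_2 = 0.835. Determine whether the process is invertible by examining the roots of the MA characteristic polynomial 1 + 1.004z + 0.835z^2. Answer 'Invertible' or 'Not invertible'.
\text{Invertible}

The MA(q) characteristic polynomial is P(z) = 1 + 1.004z + 0.835z^2.
Invertibility requires all roots to lie outside the unit circle, i.e. |z| > 1 for every root.
Set 1 + (1.004) z + (0.835) z^2 = 0, i.e. a z^2 + b z + c = 0 with a = 0.835, b = 1.004, c = 1.
Discriminant D = b^2 - 4ac = (1.004)^2 - 4*(0.835)*1 = 1.008016 - (3.34) = -2.331984.
D < 0, so the roots are the complex-conjugate pair z = (-b +/- i sqrt(-D)) / (2a) = -0.6012 +/- 0.9144i.
For a conjugate pair |z|^2 = z * conj(z) = (product of roots) = c/a = 1/(0.835) = 1.197605, so |z| = sqrt(1.197605) = 1.0944 for both roots.
Moduli of all roots: 1.0944, 1.0944.
All moduli strictly greater than 1? Yes.
Verdict: Invertible.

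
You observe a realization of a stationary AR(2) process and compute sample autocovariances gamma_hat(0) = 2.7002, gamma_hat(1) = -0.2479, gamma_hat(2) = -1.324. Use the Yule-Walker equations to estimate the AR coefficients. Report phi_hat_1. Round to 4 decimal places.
\hat\phi_{1} = -0.1380

The Yule-Walker equations for an AR(p) process read, in matrix form,
  Gamma_p phi = r_p,   with   (Gamma_p)_{ij} = gamma(|i - j|),
                       (r_p)_i = gamma(i),   i,j = 1..p.
Substitute the sample gammas (Toeplitz matrix and right-hand side of size 2):
  Gamma_p = [[2.7002, -0.2479], [-0.2479, 2.7002]]
  r_p     = [-0.2479, -1.324]
Written out:
  2.7002 phi_1 - 0.2479 phi_2 = -0.2479
  -0.2479 phi_1 + 2.7002 phi_2 = -1.324
Solve by Cramer's rule:
  det = gamma(0)^2 - gamma(1)^2 = (2.7002)^2 - (-0.2479)^2 = 7.29108004 - 0.06145441 = 7.22962563
  phi_hat_1 = [gamma(1) gamma(0) - gamma(1) gamma(2)] / det = [(-0.2479)(2.7002) - (-0.2479)(-1.324)] / 7.22962563 = -0.99759918 / 7.22962563 = -0.138
  phi_hat_2 = [gamma(0) gamma(2) - gamma(1)^2] / det = [(2.7002)(-1.324) - (-0.2479)^2] / 7.22962563 = -3.63651921 / 7.22962563 = -0.503
So phi_hat = [-0.1380, -0.5030].
Therefore phi_hat_1 = -0.1380.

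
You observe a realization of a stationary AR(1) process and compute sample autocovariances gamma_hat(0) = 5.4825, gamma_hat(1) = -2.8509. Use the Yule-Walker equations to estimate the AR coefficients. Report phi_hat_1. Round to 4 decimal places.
\hat\phi_{1} = -0.5200

The Yule-Walker equations for an AR(p) process read, in matrix form,
  Gamma_p phi = r_p,   with   (Gamma_p)_{ij} = gamma(|i - j|),
                       (r_p)_i = gamma(i),   i,j = 1..p.
Substitute the sample gammas (Toeplitz matrix and right-hand side of size 1):
  Gamma_p = [[5.4825]]
  r_p     = [-2.8509]
With p = 1 this is the single equation gamma(0) phi_1 = gamma(1):
  phi_hat_1 = gamma(1) / gamma(0) = -2.8509 / 5.4825 = -0.5200.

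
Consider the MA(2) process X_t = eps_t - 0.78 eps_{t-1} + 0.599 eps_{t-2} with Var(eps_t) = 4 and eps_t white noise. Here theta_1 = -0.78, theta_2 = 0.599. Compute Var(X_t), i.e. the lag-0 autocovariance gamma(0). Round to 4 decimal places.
\gamma(0) = 7.8688

For an MA(q) process X_t = eps_t + sum_i theta_i eps_{t-i} with
Var(eps_t) = sigma^2, the variance is
  gamma(0) = sigma^2 * (1 + sum_i theta_i^2).
  sum_i theta_i^2 = (-0.78)^2 + (0.599)^2 = 0.6084 + 0.358801 = 0.967201.
  gamma(0) = 4 * (1 + 0.967201) = 4 * 1.967201 = 7.868804, which rounds to 7.8688.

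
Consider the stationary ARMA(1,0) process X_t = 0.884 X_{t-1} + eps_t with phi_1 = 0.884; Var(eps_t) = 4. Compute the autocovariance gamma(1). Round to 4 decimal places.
\gamma(1) = 16.1798

Multiply the model equation by X_{t-k} and take expectations. With theta_0 = psi_0 = 1 and psi_j the MA(infinity) weights, this gives
  gamma(k) - sum_i phi_i gamma(k-i) = c_k,
  c_k = sigma^2 * sum_{j=k..q} theta_j psi_{j-k}   (c_k = 0 for k > q),
using gamma(-m) = gamma(m).
Pure AR (q = 0): c_0 = sigma^2 = 4, c_k = 0 for k >= 1.
Equations for k = 0 and k = 1 (AR order 1):
  gamma(0) = phi_1 gamma(1) + c_0
  gamma(1) = phi_1 gamma(0) + c_1
Substituting the second into the first: gamma(0) (1 - phi_1^2) = c_0 + phi_1 c_1, so
  gamma(0) = c_0 / (1 - phi_1^2) = 4 / (1 - (0.884)^2) = 4 / 0.218544 = 18.30295.
  gamma(1) = phi_1 gamma(0) = (0.884)(18.30295) = 16.179808.
Therefore gamma(1) = 16.1798 (to 4 decimal places).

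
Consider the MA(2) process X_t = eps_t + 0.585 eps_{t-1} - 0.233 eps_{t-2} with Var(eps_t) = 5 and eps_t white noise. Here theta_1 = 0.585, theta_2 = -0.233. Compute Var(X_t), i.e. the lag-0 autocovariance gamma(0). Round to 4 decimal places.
\gamma(0) = 6.9826

For an MA(q) process X_t = eps_t + sum_i theta_i eps_{t-i} with
Var(eps_t) = sigma^2, the variance is
  gamma(0) = sigma^2 * (1 + sum_i theta_i^2).
  sum_i theta_i^2 = (0.585)^2 + (-0.233)^2 = 0.342225 + 0.054289 = 0.396514.
  gamma(0) = 5 * (1 + 0.396514) = 5 * 1.396514 = 6.98257, which rounds to 6.9826.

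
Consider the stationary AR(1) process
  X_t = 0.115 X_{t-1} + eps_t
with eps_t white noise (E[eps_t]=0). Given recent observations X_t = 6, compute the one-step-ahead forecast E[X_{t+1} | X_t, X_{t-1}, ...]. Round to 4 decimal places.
E[X_{t+1} \mid \mathcal F_t] = 0.6900

For an AR(p) model X_t = c + sum_i phi_i X_{t-i} + eps_t, the
one-step-ahead conditional mean is
  E[X_{t+1} | X_t, ...] = c + sum_i phi_i X_{t+1-i}.
Substitute known values:
  E[X_{t+1} | ...] = (0.115) * (6)
                   = 0.6900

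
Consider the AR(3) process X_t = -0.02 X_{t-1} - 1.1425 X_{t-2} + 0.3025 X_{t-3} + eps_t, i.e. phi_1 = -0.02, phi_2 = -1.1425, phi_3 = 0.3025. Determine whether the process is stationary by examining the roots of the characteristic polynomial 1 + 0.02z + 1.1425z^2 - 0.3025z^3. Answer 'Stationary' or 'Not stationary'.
\text{Not stationary}

The AR(p) characteristic polynomial is P(z) = 1 + 0.02z + 1.1425z^2 - 0.3025z^3.
Stationarity requires all roots to lie outside the unit circle, i.e. |z| > 1 for every root.
Degree 3: look for a simple real root z0 first, then factor out (1 - z/z0) and solve the remaining quadratic.
Testing z0 = 4: P(4) = 1 + (0.02)(4) + (1.1425)(4)^2 + (-0.3025)(4)^3
  = 1 + (0.08) + (18.28) + (-19.36) = 0.  So z_0 = 4 is a root, |z_0| = 4.
Divide out the factor (1 - 0.25 z) = (1 - z/z0) (since 1/z0 = 0.25):
  P(z) = (1 - 0.25 z)(1 + (0.27) z + (1.21) z^2)
  [check: z-coef 0.27 - (0.25) = 0.02; z^2-coef 1.21 - (0.25)(0.27) = 1.1425; z^3-coef -(0.25)(1.21) = -0.3025.]
Remaining roots from the quadratic factor 1 + (0.27) z + (1.21) z^2:
  Set 1 + (0.27) z + (1.21) z^2 = 0, i.e. a z^2 + b z + c = 0 with a = 1.21, b = 0.27, c = 1.
  Discriminant D = b^2 - 4ac = (0.27)^2 - 4*(1.21)*1 = 0.0729 - (4.84) = -4.7671.
  D < 0, so the roots are the complex-conjugate pair z = (-b +/- i sqrt(-D)) / (2a) = -0.1116 +/- 0.9022i.
  For a conjugate pair |z|^2 = z * conj(z) = (product of roots) = c/a = 1/(1.21) = 0.826446, so |z| = sqrt(0.826446) = 0.9091 for both roots.
Moduli of all roots: 4.0000, 0.9091, 0.9091.
All moduli strictly greater than 1? No.
Verdict: Not stationary.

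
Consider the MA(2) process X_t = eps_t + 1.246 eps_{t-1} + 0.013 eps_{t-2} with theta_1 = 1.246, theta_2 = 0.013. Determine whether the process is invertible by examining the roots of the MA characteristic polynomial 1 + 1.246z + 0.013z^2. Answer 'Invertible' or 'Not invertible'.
\text{Not invertible}

The MA(q) characteristic polynomial is P(z) = 1 + 1.246z + 0.013z^2.
Invertibility requires all roots to lie outside the unit circle, i.e. |z| > 1 for every root.
Set 1 + (1.246) z + (0.013) z^2 = 0, i.e. a z^2 + b z + c = 0 with a = 0.013, b = 1.246, c = 1.
Discriminant D = b^2 - 4ac = (1.246)^2 - 4*(0.013)*1 = 1.552516 - (0.052) = 1.500516.
D >= 0, so the roots are real: z = (-b +/- sqrt(D)) / (2a) = (-1.246 +/- 1.224956) / (0.026).
  z_1 = (-1.246 + 1.224956) / (0.026) = -0.8094,   |z_1| = 0.8094.
  z_2 = (-1.246 - 1.224956) / (0.026) = -95.0368,   |z_2| = 95.0368.
Moduli of all roots: 0.8094, 95.0368.
All moduli strictly greater than 1? No.
Verdict: Not invertible.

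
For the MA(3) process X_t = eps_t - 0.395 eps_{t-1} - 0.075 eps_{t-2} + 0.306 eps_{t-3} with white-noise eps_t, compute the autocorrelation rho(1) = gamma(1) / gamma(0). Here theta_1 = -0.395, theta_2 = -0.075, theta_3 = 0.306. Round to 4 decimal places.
\rho(1) = -0.3094

For an MA(q) process with theta_0 = 1, the autocovariance is
  gamma(k) = sigma^2 * sum_{i=0..q-k} theta_i * theta_{i+k},
and rho(k) = gamma(k) / gamma(0). Sigma^2 cancels.
  numerator   = (1)*(-0.395) + (-0.395)*(-0.075) + (-0.075)*(0.306) = -0.388325.
  denominator = (1)^2 + (-0.395)^2 + (-0.075)^2 + (0.306)^2 = 1.255286.
  rho(1) = -0.388325 / 1.255286 = -0.3094.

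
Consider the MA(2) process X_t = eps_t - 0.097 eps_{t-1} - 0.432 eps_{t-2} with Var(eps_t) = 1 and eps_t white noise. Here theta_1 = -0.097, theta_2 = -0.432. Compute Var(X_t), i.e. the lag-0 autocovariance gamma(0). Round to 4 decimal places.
\gamma(0) = 1.1960

For an MA(q) process X_t = eps_t + sum_i theta_i eps_{t-i} with
Var(eps_t) = sigma^2, the variance is
  gamma(0) = sigma^2 * (1 + sum_i theta_i^2).
  sum_i theta_i^2 = (-0.097)^2 + (-0.432)^2 = 0.009409 + 0.186624 = 0.196033.
  gamma(0) = 1 * (1 + 0.196033) = 1 * 1.196033 = 1.196033, which rounds to 1.1960.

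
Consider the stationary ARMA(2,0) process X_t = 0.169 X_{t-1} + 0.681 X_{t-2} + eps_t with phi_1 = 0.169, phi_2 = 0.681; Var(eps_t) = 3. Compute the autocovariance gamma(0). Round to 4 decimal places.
\gamma(0) = 7.7774

Multiply the model equation by X_{t-k} and take expectations. With theta_0 = psi_0 = 1 and psi_j the MA(infinity) weights, this gives
  gamma(k) - sum_i phi_i gamma(k-i) = c_k,
  c_k = sigma^2 * sum_{j=k..q} theta_j psi_{j-k}   (c_k = 0 for k > q),
using gamma(-m) = gamma(m).
Pure AR (q = 0): c_0 = sigma^2 = 3, c_k = 0 for k >= 1.
Equations for k = 0, 1, 2 (AR order 2, c_2 = 0):
  (E0) gamma(0) = phi_1 gamma(1) + phi_2 gamma(2) + c_0
  (E1) gamma(1) = phi_1 gamma(0) + phi_2 gamma(1) + c_1
  (E2) gamma(2) = phi_1 gamma(1) + phi_2 gamma(0)
From (E1): gamma(1) = A gamma(0) + B with
  A = phi_1 / (1 - phi_2) = 0.169 / 0.319 = 0.529781,   B = c_1 / (1 - phi_2) = 0 / 0.319 = 0.
Insert (E2) into (E0): gamma(0) (1 - phi_2^2) = phi_1 (1 + phi_2) gamma(1) + c_0.
  phi_1 (1 + phi_2) = (0.169)(1.681) = 0.284089,   1 - phi_2^2 = 0.536239.
Replace gamma(1) by A gamma(0) + B and collect gamma(0):
  gamma(0) [0.536239 - (0.284089)(0.529781)] = c_0 = 3
  gamma(0) * 0.385734 = 3
  gamma(0) = 3 / 0.385734 = 7.777377.
Therefore gamma(0) = 7.7774 (to 4 decimal places).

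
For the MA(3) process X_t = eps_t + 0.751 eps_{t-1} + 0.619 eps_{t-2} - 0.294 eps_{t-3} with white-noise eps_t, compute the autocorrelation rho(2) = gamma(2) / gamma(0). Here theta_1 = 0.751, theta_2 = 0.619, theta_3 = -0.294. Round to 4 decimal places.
\rho(2) = 0.1958

For an MA(q) process with theta_0 = 1, the autocovariance is
  gamma(k) = sigma^2 * sum_{i=0..q-k} theta_i * theta_{i+k},
and rho(k) = gamma(k) / gamma(0). Sigma^2 cancels.
  numerator   = (1)*(0.619) + (0.751)*(-0.294) = 0.398206.
  denominator = (1)^2 + (0.751)^2 + (0.619)^2 + (-0.294)^2 = 2.033598.
  rho(2) = 0.398206 / 2.033598 = 0.1958.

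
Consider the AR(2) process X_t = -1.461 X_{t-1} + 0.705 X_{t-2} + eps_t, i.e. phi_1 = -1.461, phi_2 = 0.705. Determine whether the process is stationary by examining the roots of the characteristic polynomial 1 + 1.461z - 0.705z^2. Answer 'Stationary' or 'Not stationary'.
\text{Not stationary}

The AR(p) characteristic polynomial is P(z) = 1 + 1.461z - 0.705z^2.
Stationarity requires all roots to lie outside the unit circle, i.e. |z| > 1 for every root.
Set 1 + (1.461) z + (-0.705) z^2 = 0, i.e. a z^2 + b z + c = 0 with a = -0.705, b = 1.461, c = 1.
Discriminant D = b^2 - 4ac = (1.461)^2 - 4*(-0.705)*1 = 2.134521 - (-2.82) = 4.954521.
D >= 0, so the roots are real: z = (-b +/- sqrt(D)) / (2a) = (-1.461 +/- 2.225875) / (-1.41).
  z_1 = (-1.461 + 2.225875) / (-1.41) = -0.5425,   |z_1| = 0.5425.
  z_2 = (-1.461 - 2.225875) / (-1.41) = 2.6148,   |z_2| = 2.6148.
Moduli of all roots: 0.5425, 2.6148.
All moduli strictly greater than 1? No.
Verdict: Not stationary.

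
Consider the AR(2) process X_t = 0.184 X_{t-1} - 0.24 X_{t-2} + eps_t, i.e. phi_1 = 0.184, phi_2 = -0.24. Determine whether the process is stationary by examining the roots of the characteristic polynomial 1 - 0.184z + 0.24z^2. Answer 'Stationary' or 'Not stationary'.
\text{Stationary}

The AR(p) characteristic polynomial is P(z) = 1 - 0.184z + 0.24z^2.
Stationarity requires all roots to lie outside the unit circle, i.e. |z| > 1 for every root.
Set 1 + (-0.184) z + (0.24) z^2 = 0, i.e. a z^2 + b z + c = 0 with a = 0.24, b = -0.184, c = 1.
Discriminant D = b^2 - 4ac = (-0.184)^2 - 4*(0.24)*1 = 0.033856 - (0.96) = -0.926144.
D < 0, so the roots are the complex-conjugate pair z = (-b +/- i sqrt(-D)) / (2a) = 0.3833 +/- 2.0049i.
For a conjugate pair |z|^2 = z * conj(z) = (product of roots) = c/a = 1/(0.24) = 4.166667, so |z| = sqrt(4.166667) = 2.0412 for both roots.
Moduli of all roots: 2.0412, 2.0412.
All moduli strictly greater than 1? Yes.
Verdict: Stationary.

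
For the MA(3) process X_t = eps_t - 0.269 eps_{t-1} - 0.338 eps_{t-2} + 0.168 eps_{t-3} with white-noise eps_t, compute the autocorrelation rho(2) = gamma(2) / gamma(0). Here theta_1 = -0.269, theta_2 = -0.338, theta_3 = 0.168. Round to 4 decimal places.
\rho(2) = -0.3154

For an MA(q) process with theta_0 = 1, the autocovariance is
  gamma(k) = sigma^2 * sum_{i=0..q-k} theta_i * theta_{i+k},
and rho(k) = gamma(k) / gamma(0). Sigma^2 cancels.
  numerator   = (1)*(-0.338) + (-0.269)*(0.168) = -0.383192.
  denominator = (1)^2 + (-0.269)^2 + (-0.338)^2 + (0.168)^2 = 1.214829.
  rho(2) = -0.383192 / 1.214829 = -0.3154.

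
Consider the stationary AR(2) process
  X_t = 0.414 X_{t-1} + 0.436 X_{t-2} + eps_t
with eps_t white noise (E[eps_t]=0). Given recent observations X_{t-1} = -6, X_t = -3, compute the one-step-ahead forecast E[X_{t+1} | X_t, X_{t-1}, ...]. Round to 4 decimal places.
E[X_{t+1} \mid \mathcal F_t] = -3.8580

For an AR(p) model X_t = c + sum_i phi_i X_{t-i} + eps_t, the
one-step-ahead conditional mean is
  E[X_{t+1} | X_t, ...] = c + sum_i phi_i X_{t+1-i}.
Substitute known values:
  E[X_{t+1} | ...] = (0.414) * (-3) + (0.436) * (-6)
                   = -3.8580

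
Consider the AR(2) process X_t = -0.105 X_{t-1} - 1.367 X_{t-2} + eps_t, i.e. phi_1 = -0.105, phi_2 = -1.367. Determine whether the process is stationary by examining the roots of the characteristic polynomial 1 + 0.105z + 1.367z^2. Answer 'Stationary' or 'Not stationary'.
\text{Not stationary}

The AR(p) characteristic polynomial is P(z) = 1 + 0.105z + 1.367z^2.
Stationarity requires all roots to lie outside the unit circle, i.e. |z| > 1 for every root.
Set 1 + (0.105) z + (1.367) z^2 = 0, i.e. a z^2 + b z + c = 0 with a = 1.367, b = 0.105, c = 1.
Discriminant D = b^2 - 4ac = (0.105)^2 - 4*(1.367)*1 = 0.011025 - (5.468) = -5.456975.
D < 0, so the roots are the complex-conjugate pair z = (-b +/- i sqrt(-D)) / (2a) = -0.0384 +/- 0.8544i.
For a conjugate pair |z|^2 = z * conj(z) = (product of roots) = c/a = 1/(1.367) = 0.731529, so |z| = sqrt(0.731529) = 0.8553 for both roots.
Moduli of all roots: 0.8553, 0.8553.
All moduli strictly greater than 1? No.
Verdict: Not stationary.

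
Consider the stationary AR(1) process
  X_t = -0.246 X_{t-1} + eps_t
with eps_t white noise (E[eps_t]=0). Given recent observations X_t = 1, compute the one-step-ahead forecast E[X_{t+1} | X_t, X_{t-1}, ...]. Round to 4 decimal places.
E[X_{t+1} \mid \mathcal F_t] = -0.2460

For an AR(p) model X_t = c + sum_i phi_i X_{t-i} + eps_t, the
one-step-ahead conditional mean is
  E[X_{t+1} | X_t, ...] = c + sum_i phi_i X_{t+1-i}.
Substitute known values:
  E[X_{t+1} | ...] = (-0.246) * (1)
                   = -0.2460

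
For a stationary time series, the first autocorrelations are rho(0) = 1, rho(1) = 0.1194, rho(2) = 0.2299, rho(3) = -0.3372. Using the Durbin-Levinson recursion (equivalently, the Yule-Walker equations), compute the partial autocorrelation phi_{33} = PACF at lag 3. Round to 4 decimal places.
\phi_{33} = -0.4099

The PACF at lag k is phi_{kk}, the last component of the solution
to the Yule-Walker system G_k phi = r_k where
  (G_k)_{ij} = rho(|i - j|), (r_k)_i = rho(i), i,j = 1..k.
Equivalently, Durbin-Levinson gives phi_{kk} iteratively:
  phi_{11} = rho(1)
  phi_{kk} = [rho(k) - sum_{j=1..k-1} phi_{k-1,j} rho(k-j)]
            / [1 - sum_{j=1..k-1} phi_{k-1,j} rho(j)],
  phi_{k,j} = phi_{k-1,j} - phi_{kk} phi_{k-1,k-j},  j = 1..k-1.
Step k = 1:
  phi_11 = rho(1) = 0.1194.
Step k = 2:
  phi_22 = [rho(2) - phi_11 rho(1)] / [1 - phi_11 rho(1)] = [0.2299 - (0.1194)(0.1194)] / [1 - (0.1194)(0.1194)]
         = 0.21564364 / 0.98574364 = 0.218762.
  Update: phi_21 = phi_11 - phi_22 phi_11 = 0.1194 - (0.218762)(0.1194) = 0.09328.
Step k = 3:
  phi_33 = [rho(3) - phi_21 rho(2) - phi_22 rho(1)] / [1 - phi_21 rho(1) - phi_22 rho(2)]
    numerator   = -0.3372 - (0.09328)(0.2299) - (0.218762)(0.1194) = -0.38476525
    denominator = 1 - (0.09328)(0.1194) - (0.218762)(0.2299) = 0.93856892
  phi_33 = -0.38476525 / 0.93856892 = -0.4099.
Therefore phi_{33} = -0.4099.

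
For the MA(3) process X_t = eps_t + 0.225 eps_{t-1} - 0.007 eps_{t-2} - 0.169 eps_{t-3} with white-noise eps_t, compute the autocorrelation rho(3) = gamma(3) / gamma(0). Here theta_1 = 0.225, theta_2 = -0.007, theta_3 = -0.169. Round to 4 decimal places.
\rho(3) = -0.1566

For an MA(q) process with theta_0 = 1, the autocovariance is
  gamma(k) = sigma^2 * sum_{i=0..q-k} theta_i * theta_{i+k},
and rho(k) = gamma(k) / gamma(0). Sigma^2 cancels.
  numerator   = (1)*(-0.169) = -0.169.
  denominator = (1)^2 + (0.225)^2 + (-0.007)^2 + (-0.169)^2 = 1.079235.
  rho(3) = -0.169 / 1.079235 = -0.1566.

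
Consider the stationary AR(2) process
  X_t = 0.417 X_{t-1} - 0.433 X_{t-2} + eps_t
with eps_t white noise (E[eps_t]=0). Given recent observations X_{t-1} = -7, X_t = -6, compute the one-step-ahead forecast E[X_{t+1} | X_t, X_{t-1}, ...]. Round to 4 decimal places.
E[X_{t+1} \mid \mathcal F_t] = 0.5290

For an AR(p) model X_t = c + sum_i phi_i X_{t-i} + eps_t, the
one-step-ahead conditional mean is
  E[X_{t+1} | X_t, ...] = c + sum_i phi_i X_{t+1-i}.
Substitute known values:
  E[X_{t+1} | ...] = (0.417) * (-6) + (-0.433) * (-7)
                   = 0.5290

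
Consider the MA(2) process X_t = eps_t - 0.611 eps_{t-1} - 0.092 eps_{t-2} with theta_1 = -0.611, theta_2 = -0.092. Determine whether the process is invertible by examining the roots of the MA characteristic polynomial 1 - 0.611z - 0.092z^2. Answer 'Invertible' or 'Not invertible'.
\text{Invertible}

The MA(q) characteristic polynomial is P(z) = 1 - 0.611z - 0.092z^2.
Invertibility requires all roots to lie outside the unit circle, i.e. |z| > 1 for every root.
Set 1 + (-0.611) z + (-0.092) z^2 = 0, i.e. a z^2 + b z + c = 0 with a = -0.092, b = -0.611, c = 1.
Discriminant D = b^2 - 4ac = (-0.611)^2 - 4*(-0.092)*1 = 0.373321 - (-0.368) = 0.741321.
D >= 0, so the roots are real: z = (-b +/- sqrt(D)) / (2a) = (0.611 +/- 0.861) / (-0.184).
  z_1 = (0.611 + 0.861) / (-0.184) = -8,   |z_1| = 8.
  z_2 = (0.611 - 0.861) / (-0.184) = 1.3587,   |z_2| = 1.3587.
Moduli of all roots: 8.0000, 1.3587.
All moduli strictly greater than 1? Yes.
Verdict: Invertible.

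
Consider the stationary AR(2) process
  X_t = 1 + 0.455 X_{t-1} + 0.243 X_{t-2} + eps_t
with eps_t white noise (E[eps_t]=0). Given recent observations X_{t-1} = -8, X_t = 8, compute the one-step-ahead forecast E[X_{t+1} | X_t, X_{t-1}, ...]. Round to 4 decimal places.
E[X_{t+1} \mid \mathcal F_t] = 2.6960

For an AR(p) model X_t = c + sum_i phi_i X_{t-i} + eps_t, the
one-step-ahead conditional mean is
  E[X_{t+1} | X_t, ...] = c + sum_i phi_i X_{t+1-i}.
Substitute known values:
  E[X_{t+1} | ...] = 1 + (0.455) * (8) + (0.243) * (-8)
                   = 2.6960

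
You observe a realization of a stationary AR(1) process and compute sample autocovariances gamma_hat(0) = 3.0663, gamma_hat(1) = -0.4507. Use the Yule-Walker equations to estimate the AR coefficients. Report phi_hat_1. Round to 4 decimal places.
\hat\phi_{1} = -0.1470

The Yule-Walker equations for an AR(p) process read, in matrix form,
  Gamma_p phi = r_p,   with   (Gamma_p)_{ij} = gamma(|i - j|),
                       (r_p)_i = gamma(i),   i,j = 1..p.
Substitute the sample gammas (Toeplitz matrix and right-hand side of size 1):
  Gamma_p = [[3.0663]]
  r_p     = [-0.4507]
With p = 1 this is the single equation gamma(0) phi_1 = gamma(1):
  phi_hat_1 = gamma(1) / gamma(0) = -0.4507 / 3.0663 = -0.1470.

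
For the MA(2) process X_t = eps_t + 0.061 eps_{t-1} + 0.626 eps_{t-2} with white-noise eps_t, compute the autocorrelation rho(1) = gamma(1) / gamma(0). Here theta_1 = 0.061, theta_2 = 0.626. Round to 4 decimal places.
\rho(1) = 0.0711

For an MA(q) process with theta_0 = 1, the autocovariance is
  gamma(k) = sigma^2 * sum_{i=0..q-k} theta_i * theta_{i+k},
and rho(k) = gamma(k) / gamma(0). Sigma^2 cancels.
  numerator   = (1)*(0.061) + (0.061)*(0.626) = 0.099186.
  denominator = (1)^2 + (0.061)^2 + (0.626)^2 = 1.395597.
  rho(1) = 0.099186 / 1.395597 = 0.0711.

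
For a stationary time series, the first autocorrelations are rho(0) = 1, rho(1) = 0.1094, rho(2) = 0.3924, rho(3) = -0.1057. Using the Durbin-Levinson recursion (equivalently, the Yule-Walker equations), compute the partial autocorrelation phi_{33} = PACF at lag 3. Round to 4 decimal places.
\phi_{33} = -0.2070

The PACF at lag k is phi_{kk}, the last component of the solution
to the Yule-Walker system G_k phi = r_k where
  (G_k)_{ij} = rho(|i - j|), (r_k)_i = rho(i), i,j = 1..k.
Equivalently, Durbin-Levinson gives phi_{kk} iteratively:
  phi_{11} = rho(1)
  phi_{kk} = [rho(k) - sum_{j=1..k-1} phi_{k-1,j} rho(k-j)]
            / [1 - sum_{j=1..k-1} phi_{k-1,j} rho(j)],
  phi_{k,j} = phi_{k-1,j} - phi_{kk} phi_{k-1,k-j},  j = 1..k-1.
Step k = 1:
  phi_11 = rho(1) = 0.1094.
Step k = 2:
  phi_22 = [rho(2) - phi_11 rho(1)] / [1 - phi_11 rho(1)] = [0.3924 - (0.1094)(0.1094)] / [1 - (0.1094)(0.1094)]
         = 0.38043164 / 0.98803164 = 0.38504.
  Update: phi_21 = phi_11 - phi_22 phi_11 = 0.1094 - (0.38504)(0.1094) = 0.067277.
Step k = 3:
  phi_33 = [rho(3) - phi_21 rho(2) - phi_22 rho(1)] / [1 - phi_21 rho(1) - phi_22 rho(2)]
    numerator   = -0.1057 - (0.067277)(0.3924) - (0.38504)(0.1094) = -0.17422272
    denominator = 1 - (0.067277)(0.1094) - (0.38504)(0.3924) = 0.84155027
  phi_33 = -0.17422272 / 0.84155027 = -0.207.
Therefore phi_{33} = -0.2070.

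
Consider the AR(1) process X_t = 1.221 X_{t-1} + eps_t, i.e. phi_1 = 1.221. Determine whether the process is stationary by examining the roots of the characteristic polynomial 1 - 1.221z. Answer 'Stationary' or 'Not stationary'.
\text{Not stationary}

The AR(p) characteristic polynomial is P(z) = 1 - 1.221z.
Stationarity requires all roots to lie outside the unit circle, i.e. |z| > 1 for every root.
This is linear in z: 1 + (-1.221) z = 0  =>  z = -1/(-1.221) = 0.819001,  |z| = 0.819001.
Moduli of all roots: 0.8190.
All moduli strictly greater than 1? No.
Verdict: Not stationary.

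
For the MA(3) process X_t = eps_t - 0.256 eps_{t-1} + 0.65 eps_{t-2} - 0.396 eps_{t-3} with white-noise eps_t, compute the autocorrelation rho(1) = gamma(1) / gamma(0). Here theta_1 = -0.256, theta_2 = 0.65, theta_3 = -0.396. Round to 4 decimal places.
\rho(1) = -0.4133

For an MA(q) process with theta_0 = 1, the autocovariance is
  gamma(k) = sigma^2 * sum_{i=0..q-k} theta_i * theta_{i+k},
and rho(k) = gamma(k) / gamma(0). Sigma^2 cancels.
  numerator   = (1)*(-0.256) + (-0.256)*(0.65) + (0.65)*(-0.396) = -0.6798.
  denominator = (1)^2 + (-0.256)^2 + (0.65)^2 + (-0.396)^2 = 1.644852.
  rho(1) = -0.6798 / 1.644852 = -0.4133.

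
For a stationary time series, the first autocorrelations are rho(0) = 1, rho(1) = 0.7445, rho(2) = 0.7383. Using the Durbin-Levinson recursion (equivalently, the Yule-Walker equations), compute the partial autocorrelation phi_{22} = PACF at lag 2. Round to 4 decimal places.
\phi_{22} = 0.4129

The PACF at lag k is phi_{kk}, the last component of the solution
to the Yule-Walker system G_k phi = r_k where
  (G_k)_{ij} = rho(|i - j|), (r_k)_i = rho(i), i,j = 1..k.
Equivalently, Durbin-Levinson gives phi_{kk} iteratively:
  phi_{11} = rho(1)
  phi_{kk} = [rho(k) - sum_{j=1..k-1} phi_{k-1,j} rho(k-j)]
            / [1 - sum_{j=1..k-1} phi_{k-1,j} rho(j)],
  phi_{k,j} = phi_{k-1,j} - phi_{kk} phi_{k-1,k-j},  j = 1..k-1.
Step k = 1:
  phi_11 = rho(1) = 0.7445.
Step k = 2:
  phi_22 = [rho(2) - phi_11 rho(1)] / [1 - phi_11 rho(1)] = [0.7383 - (0.7445)(0.7445)] / [1 - (0.7445)(0.7445)]
         = 0.18401975 / 0.44571975 = 0.4129.
Therefore phi_{22} = 0.4129.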